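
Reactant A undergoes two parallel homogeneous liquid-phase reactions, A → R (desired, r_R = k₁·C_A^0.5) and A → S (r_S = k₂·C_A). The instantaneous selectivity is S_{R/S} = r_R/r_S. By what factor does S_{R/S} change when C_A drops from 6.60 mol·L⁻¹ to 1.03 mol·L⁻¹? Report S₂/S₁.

S_{R/S} = (k₁/k₂)·C_A^-0.5, so S₂/S₁ = (C_{A,2}/C_{A,1})^-0.5.
= (1.03/6.60)^(-0.5) = (0.1561)^(-0.5) = 2.53.
Selectivity toward R rises as C_A falls — low-concentration operation is favoured.

2.53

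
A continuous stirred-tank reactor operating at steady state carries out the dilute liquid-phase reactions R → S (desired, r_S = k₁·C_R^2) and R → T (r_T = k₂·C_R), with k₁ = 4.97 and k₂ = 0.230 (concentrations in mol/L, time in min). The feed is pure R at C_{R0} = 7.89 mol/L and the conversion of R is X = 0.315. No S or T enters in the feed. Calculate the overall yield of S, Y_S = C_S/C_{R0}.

0.312

Exit C_R = C_{R0}(1−X) = 7.89×0.685 = 5.405 mol/L.
In a CSTR the entire volume is at exit conditions, so r_S = 4.97×5.405^2 = 145.2 and r_T = 0.230×5.405 = 1.243.
Fraction of consumed R going to S: r_S/(r_S+r_T) = 0.9915.
C_S = 0.9915·C_{R0}·X = 0.9915×7.89×0.315 = 2.46 mol/L; Y_S = C_S/C_{R0} = 0.312.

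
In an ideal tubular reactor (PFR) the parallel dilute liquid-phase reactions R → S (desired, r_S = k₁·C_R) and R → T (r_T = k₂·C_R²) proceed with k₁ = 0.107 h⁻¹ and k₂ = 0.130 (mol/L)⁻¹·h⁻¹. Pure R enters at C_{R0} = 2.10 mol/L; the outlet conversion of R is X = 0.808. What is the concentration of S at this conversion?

C_R = C_{R0}(1−X) = 0.4032 mol/L.
Along a PFR/batch, dC_S/dC_R = −r_S/(r_S+r_T) = −k₁/(k₁+k₂·C_R).
Integrating from C_{R0} to C_R: C_S = (0.107/0.130)·ln[(0.107+0.130·2.10)/(0.107+0.130·0.403)] = 0.8231·ln(0.3800/0.1594) = 0.7150 mol/L.

0.715 mol/L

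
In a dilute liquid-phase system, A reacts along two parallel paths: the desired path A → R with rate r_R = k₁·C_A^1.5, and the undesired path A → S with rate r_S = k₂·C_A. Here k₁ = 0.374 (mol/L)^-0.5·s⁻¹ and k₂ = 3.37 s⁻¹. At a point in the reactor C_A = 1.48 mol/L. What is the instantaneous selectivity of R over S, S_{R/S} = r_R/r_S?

0.135

S_{R/S} = r_R/r_S = (k₁·C_A^1.5)/(k₂·C_A) = (k₁/k₂)·C_A^0.5.
= (0.374×1.480^1.5) / (3.37×1.480) = 0.6734/4.988 = 0.135.
Since the desired path is higher order in A, keeping C_A high (PFR or concentrated feed) favours R.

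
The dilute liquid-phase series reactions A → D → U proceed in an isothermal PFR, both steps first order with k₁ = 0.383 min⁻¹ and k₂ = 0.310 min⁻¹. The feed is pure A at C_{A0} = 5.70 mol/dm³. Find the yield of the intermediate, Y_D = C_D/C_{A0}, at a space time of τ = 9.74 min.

0.130

For first-order series with pure A initially, C_D(τ) = k₁C_{A0}/(k₂−k₁)·(e^(−k₁τ) − e^(−k₂τ)).
e^(−k₁τ) = e^(−0.383×9.74) = e^(−3.730) = 0.02398; e^(−k₂τ) = e^(−3.019) = 0.04883.
C_D = 0.383×5.70/(0.310−0.383) × (0.02398−0.04883) = (-29.91)×(-0.02485) = 0.7431 mol/dm³.
Y_D = C_D/C_{A0} = 0.7431/5.70 = 0.130.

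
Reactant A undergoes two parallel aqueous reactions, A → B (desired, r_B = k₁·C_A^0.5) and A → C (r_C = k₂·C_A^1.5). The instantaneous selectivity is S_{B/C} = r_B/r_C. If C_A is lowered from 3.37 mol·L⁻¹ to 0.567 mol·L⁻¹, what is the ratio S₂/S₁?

5.94

S_{B/C} = (k₁/k₂)·C_A⁻¹, so S₂/S₁ = (C_{A,2}/C_{A,1})⁻¹.
= 3.37/0.567 = 5.94.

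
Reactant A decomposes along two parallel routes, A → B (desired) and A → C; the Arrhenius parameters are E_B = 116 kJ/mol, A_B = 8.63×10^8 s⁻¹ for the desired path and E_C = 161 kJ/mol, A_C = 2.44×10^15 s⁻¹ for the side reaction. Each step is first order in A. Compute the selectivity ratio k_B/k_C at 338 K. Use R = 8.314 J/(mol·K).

Since both paths have the same order in A, the concentration cancels and S_{B/C} = k_B/k_C = (A_B/A_C)·exp[(E_C−E_B)/(RT)].
(E_C−E_B)/(RT) = (161−116)×10³/(8.314×338) = 45000/2810 = 16.01.
k_B/k_C = (8.63×10^8/2.44×10^15)·exp(16.01) = 3.537×10^-7 × 9.007×10^6 = 3.19.
Since E_B < E_C, lowering the temperature improves selectivity toward B.

3.19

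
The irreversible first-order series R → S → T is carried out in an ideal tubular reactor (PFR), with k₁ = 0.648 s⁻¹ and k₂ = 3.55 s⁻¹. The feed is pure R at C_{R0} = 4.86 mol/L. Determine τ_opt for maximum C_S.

For first-order series the maximum of C_S occurs at τ_opt = ln(k₂/k₁)/(k₂−k₁).
= ln(3.55/0.648)/(3.55−0.648) = ln(5.478)/2.902 = 1.701/2.902 = 0.586 s.

0.586 s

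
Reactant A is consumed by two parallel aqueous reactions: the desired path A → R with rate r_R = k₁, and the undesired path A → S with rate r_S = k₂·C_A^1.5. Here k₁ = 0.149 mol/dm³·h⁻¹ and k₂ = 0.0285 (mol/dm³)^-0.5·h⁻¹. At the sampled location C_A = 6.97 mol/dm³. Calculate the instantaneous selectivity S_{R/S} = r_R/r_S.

S_{R/S} = r_R/r_S = (k₁)/(k₂·C_A^1.5) = (k₁/k₂)·C_A^-1.5.
= (0.149) / (0.0285×6.970^1.5) = 0.1490/0.5244 = 0.284.
The undesired path is higher order in A, so low C_A (CSTR or dilute feed) favours R.

0.284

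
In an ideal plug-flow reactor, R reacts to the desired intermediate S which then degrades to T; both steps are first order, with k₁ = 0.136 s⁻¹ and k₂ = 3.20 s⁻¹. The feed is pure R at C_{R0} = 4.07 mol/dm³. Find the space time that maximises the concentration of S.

1.03 s

Setting dC_S/dτ = 0 gives τ_opt = ln(k₂/k₁)/(k₂−k₁).
= ln(3.20/0.136)/(3.20−0.136) = ln(23.53)/3.064 = 3.158/3.064 = 1.03 s.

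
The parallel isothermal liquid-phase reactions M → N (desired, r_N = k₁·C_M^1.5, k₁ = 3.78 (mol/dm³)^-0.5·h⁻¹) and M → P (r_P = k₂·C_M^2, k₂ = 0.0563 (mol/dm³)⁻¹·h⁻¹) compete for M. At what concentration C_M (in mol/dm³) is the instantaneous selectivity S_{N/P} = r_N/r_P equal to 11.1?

S_{N/P} = (k₁/k₂)·C_M^-0.5 ⇒ C_M = (S·k₂/k₁)^(-2).
= (11.1×0.0563/3.78)^(-2) = (0.1653)^(-2) = 36.6 mol/dm³.

36.6 mol/dm³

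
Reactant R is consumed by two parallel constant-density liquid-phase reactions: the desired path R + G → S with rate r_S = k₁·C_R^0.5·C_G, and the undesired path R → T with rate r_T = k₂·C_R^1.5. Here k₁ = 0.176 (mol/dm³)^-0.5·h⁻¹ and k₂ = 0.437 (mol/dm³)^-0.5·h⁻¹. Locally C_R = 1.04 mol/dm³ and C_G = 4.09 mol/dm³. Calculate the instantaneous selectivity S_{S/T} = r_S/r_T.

S_{S/T} = r_S/r_T = (k₁·C_R^0.5·C_G)/(k₂·C_R^1.5) = (k₁/k₂)·C_R⁻¹·C_G.
= (0.176×1.040^0.5×4.090) / (0.437×1.040^1.5) = 0.7341/0.4635 = 1.58.
The undesired path is higher order in R, so low C_R (CSTR or dilute feed) favours S.

1.58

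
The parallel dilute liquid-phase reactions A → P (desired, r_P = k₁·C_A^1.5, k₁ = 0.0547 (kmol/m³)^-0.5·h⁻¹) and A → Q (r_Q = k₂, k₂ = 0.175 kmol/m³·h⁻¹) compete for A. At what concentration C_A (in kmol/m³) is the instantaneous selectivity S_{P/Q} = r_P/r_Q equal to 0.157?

S_{P/Q} = (k₁/k₂)·C_A^1.5 ⇒ C_A = (S·k₂/k₁)^(1/1.5).
= (0.157×0.175/0.0547)^(0.6667) = (0.5023)^(0.6667) = 0.632 kmol/m³.

0.632 kmol/m³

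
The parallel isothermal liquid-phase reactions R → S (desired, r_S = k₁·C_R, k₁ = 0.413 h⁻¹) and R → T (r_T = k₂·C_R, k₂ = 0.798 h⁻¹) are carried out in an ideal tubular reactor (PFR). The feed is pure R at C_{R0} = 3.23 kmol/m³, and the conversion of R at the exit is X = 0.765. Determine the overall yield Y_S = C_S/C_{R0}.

0.261

C_R = C_{R0}(1−X) = 0.7591 kmol/m³.
Both paths are first order in R, so the instantaneous fraction to S is constant: dC_S/d(−C_R) = k₁/(k₁+k₂) = 0.3410.
C_S = 0.3410·(C_{R0}−C_R) = 0.3410×2.471 = 0.843 kmol/m³.
Y_S = C_S/C_{R0} = 0.8427/3.23 = 0.261.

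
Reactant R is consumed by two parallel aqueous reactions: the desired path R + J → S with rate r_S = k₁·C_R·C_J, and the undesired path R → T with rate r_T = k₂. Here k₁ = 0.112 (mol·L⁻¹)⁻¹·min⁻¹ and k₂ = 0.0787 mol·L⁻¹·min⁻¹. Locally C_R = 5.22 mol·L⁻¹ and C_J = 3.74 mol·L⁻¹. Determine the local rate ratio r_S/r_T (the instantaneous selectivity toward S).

27.8

S_{S/T} = r_S/r_T = (k₁·C_R·C_J)/(k₂) = (k₁/k₂)·C_R·C_J.
= (0.112×5.220×3.740) / (0.0787) = 2.187/0.07870 = 27.8.
Since the desired path is higher order in R, keeping C_R high (PFR or concentrated feed) favours S.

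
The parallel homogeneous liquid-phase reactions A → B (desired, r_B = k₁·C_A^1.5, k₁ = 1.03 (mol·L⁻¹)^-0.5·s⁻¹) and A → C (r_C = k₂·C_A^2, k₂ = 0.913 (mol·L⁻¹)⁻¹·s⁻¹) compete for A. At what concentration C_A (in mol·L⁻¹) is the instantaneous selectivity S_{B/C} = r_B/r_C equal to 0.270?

17.5 mol·L⁻¹

S_{B/C} = (k₁/k₂)·C_A^-0.5 ⇒ C_A = (S·k₂/k₁)^(-2).
= (0.270×0.913/1.03)^(-2) = (0.2393)^(-2) = 17.5 mol·L⁻¹.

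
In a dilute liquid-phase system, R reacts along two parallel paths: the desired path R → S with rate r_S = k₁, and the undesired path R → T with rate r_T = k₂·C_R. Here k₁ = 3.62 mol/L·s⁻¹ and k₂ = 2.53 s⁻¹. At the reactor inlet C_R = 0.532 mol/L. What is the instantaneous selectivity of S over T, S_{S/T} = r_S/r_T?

2.69

S_{S/T} = r_S/r_T = (k₁)/(k₂·C_R) = (k₁/k₂)·C_R⁻¹.
= (3.62) / (2.53×0.5320) = 3.620/1.346 = 2.69.
The undesired path is higher order in R, so low C_R (CSTR or dilute feed) favours S.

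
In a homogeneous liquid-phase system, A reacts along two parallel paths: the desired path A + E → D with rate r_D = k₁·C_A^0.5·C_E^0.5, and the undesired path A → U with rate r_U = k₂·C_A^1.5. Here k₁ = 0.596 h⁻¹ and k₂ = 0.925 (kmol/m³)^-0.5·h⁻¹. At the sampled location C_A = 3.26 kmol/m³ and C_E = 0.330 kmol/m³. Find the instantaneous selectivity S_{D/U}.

0.114

S_{D/U} = r_D/r_U = (k₁·C_A^0.5·C_E^0.5)/(k₂·C_A^1.5) = (k₁/k₂)·C_A⁻¹·C_E^0.5.
= (0.596×3.260^0.5×0.3300^0.5) / (0.925×3.260^1.5) = 0.6182/5.445 = 0.114.
The undesired path is higher order in A, so low C_A (CSTR or dilute feed) favours D.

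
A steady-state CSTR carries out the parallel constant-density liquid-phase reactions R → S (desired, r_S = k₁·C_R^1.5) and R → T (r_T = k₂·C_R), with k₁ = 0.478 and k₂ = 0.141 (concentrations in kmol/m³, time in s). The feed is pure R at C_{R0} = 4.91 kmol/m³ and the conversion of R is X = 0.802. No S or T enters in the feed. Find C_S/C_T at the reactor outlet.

Exit C_R = C_{R0}(1−X) = 4.91×0.198 = 0.9722 kmol/m³.
A CSTR operates uniformly at the exit composition, giving r_S = 0.4582 and r_T = 0.1371 (each k·C_R^n at C_R = 0.9722).
Overall selectivity = C_S/C_T = r_Sτ/(r_Tτ) = r_S/r_T = 3.34.

3.34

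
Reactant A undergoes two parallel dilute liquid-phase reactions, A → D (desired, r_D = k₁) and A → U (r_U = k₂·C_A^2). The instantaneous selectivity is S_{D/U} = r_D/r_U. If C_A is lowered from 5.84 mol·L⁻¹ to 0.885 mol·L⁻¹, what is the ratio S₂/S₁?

S_{D/U} = (k₁/k₂)·C_A^-2, so S₂/S₁ = (C_{A,2}/C_{A,1})^-2.
= (0.885/5.84)^(-2) = (0.1515)^(-2) = 43.5.

43.5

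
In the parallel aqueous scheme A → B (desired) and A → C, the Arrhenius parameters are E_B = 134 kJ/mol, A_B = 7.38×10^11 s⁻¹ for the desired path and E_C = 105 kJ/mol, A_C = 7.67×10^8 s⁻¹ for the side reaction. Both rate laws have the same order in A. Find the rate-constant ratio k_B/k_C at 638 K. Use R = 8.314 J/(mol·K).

4.06

Since both paths have the same order in A, the concentration cancels and S_{B/C} = k_B/k_C = (A_B/A_C)·exp[(E_C−E_B)/(RT)].
(E_C−E_B)/(RT) = (105−134)×10³/(8.314×638) = -29000/5304 = -5.467.
k_B/k_C = (7.38×10^11/7.67×10^8)·exp(-5.467) = 962.2 × 0.004223 = 4.06.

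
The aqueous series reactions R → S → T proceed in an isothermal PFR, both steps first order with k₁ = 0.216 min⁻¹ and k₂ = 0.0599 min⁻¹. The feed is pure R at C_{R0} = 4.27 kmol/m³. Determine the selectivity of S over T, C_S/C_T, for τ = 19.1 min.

Solving the coupled first-order balances gives C_S(τ) = [k₁/(k₂−k₁)]·C_{R0}·(e^(−k₁τ) − e^(−k₂τ)).
e^(−k₁τ) = e^(−0.216×19.1) = e^(−4.126) = 0.01615; e^(−k₂τ) = e^(−1.144) = 0.3185.
C_S = 0.216×4.27/(0.0599−0.216) × (0.01615−0.3185) = (-5.909)×(-0.3024) = 1.786 kmol/m³.
C_R = C_{R0}e^(−k₁τ) = 0.06898 kmol/m³, so C_T = C_{R0}−C_R−C_S = 2.415 kmol/m³; C_S/C_T = 0.740.

0.740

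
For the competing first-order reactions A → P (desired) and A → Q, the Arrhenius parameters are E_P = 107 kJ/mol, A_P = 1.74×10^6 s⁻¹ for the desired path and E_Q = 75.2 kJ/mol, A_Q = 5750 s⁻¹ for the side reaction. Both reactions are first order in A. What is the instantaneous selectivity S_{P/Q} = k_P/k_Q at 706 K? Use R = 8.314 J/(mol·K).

1.34

With equal orders, S_{P/Q} = k_P/k_Q = (A_P/A_Q)·exp[(E_Q−E_P)/(RT)].
(E_Q−E_P)/(RT) = (75.2−107)×10³/(8.314×706) = -31800/5870 = -5.418.
k_P/k_Q = (1.74×10^6/5750)·exp(-5.418) = 302.6 × 0.004437 = 1.34.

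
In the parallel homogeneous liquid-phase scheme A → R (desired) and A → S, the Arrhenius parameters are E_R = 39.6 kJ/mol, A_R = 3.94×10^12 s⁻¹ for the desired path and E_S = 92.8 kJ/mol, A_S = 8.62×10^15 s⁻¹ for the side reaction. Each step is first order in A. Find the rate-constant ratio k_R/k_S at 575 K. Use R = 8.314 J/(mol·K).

31.1

Since both paths have the same order in A, the concentration cancels and S_{R/S} = k_R/k_S = (A_R/A_S)·exp[(E_S−E_R)/(RT)].
(E_S−E_R)/(RT) = (92.8−39.6)×10³/(8.314×575) = 53200/4781 = 11.13.
k_R/k_S = (3.94×10^12/8.62×10^15)·exp(11.13) = 4.571×10^-4 × 68079 = 31.1.
Since E_R < E_S, lowering the temperature improves selectivity toward R.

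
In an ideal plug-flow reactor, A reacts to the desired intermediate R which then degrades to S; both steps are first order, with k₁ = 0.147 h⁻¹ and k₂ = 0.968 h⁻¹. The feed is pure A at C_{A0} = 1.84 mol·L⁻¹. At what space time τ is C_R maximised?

Setting dC_R/dτ = 0 gives τ_opt = ln(k₂/k₁)/(k₂−k₁).
= ln(0.968/0.147)/(0.968−0.147) = ln(6.585)/0.8210 = 1.885/0.8210 = 2.30 h.

2.30 h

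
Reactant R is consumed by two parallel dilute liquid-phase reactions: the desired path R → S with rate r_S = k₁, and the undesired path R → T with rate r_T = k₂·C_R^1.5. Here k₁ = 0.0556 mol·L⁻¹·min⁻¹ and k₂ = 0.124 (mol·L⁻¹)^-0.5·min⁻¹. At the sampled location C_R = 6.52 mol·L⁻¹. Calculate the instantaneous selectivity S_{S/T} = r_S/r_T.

S_{S/T} = r_S/r_T = (k₁)/(k₂·C_R^1.5) = (k₁/k₂)·C_R^-1.5.
= (0.0556) / (0.124×6.520^1.5) = 0.05560/2.064 = 0.0269.

0.0269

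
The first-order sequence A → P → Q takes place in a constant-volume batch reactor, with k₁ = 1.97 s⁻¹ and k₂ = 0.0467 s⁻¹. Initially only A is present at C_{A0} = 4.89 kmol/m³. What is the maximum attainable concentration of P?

4.47 kmol/m³

At the optimum, C_{P,max}/C_{A0} = (k₁/k₂)^[k₂/(k₂−k₁)].
= (1.97/0.0467)^(0.0467/(0.0467−1.97)) = (42.18)^(-0.02428) = 0.9131.
C_{P,max} = 0.9131×4.89 = 4.47 kmol/m³.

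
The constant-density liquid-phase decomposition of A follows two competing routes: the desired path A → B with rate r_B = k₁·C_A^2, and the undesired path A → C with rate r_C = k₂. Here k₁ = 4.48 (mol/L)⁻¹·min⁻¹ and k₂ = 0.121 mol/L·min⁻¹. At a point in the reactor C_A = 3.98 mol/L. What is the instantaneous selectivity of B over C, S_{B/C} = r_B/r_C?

S_{B/C} = r_B/r_C = (k₁·C_A^2)/(k₂) = (k₁/k₂)·C_A^2.
= (4.48×3.980^2) / (0.121) = 70.96/0.1210 = 586.
Since the desired path is higher order in A, keeping C_A high (PFR or concentrated feed) favours B.

586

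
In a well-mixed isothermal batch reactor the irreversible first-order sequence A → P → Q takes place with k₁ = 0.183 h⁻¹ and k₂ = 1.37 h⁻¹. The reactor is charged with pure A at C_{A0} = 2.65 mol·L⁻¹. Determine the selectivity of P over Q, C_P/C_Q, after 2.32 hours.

0.375

Solving the coupled first-order balances gives C_P(t) = [k₁/(k₂−k₁)]·C_{A0}·(e^(−k₁t) − e^(−k₂t)).
e^(−k₁t) = e^(−0.183×2.32) = e^(−0.4246) = 0.6541; e^(−k₂t) = e^(−3.178) = 0.04165.
C_P = 0.183×2.65/(1.37−0.183) × (0.6541−0.04165) = 0.4086×0.6124 = 0.2502 mol·L⁻¹.
C_A = C_{A0}e^(−k₁t) = 1.733 mol·L⁻¹, so C_Q = C_{A0}−C_A−C_P = 0.6665 mol·L⁻¹; C_P/C_Q = 0.375.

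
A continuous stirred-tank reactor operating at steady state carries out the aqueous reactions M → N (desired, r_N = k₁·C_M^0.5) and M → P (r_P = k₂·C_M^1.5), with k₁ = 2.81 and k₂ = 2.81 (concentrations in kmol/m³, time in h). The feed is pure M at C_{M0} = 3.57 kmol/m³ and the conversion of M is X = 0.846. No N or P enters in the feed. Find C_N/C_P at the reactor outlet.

1.82

Exit C_M = C_{M0}(1−X) = 3.57×0.154 = 0.5498 kmol/m³.
A CSTR operates uniformly at the exit composition, giving r_N = 2.084 and r_P = 1.145 (each k·C_M^n at C_M = 0.5498).
Overall selectivity = C_N/C_P = r_Nτ/(r_Pτ) = r_N/r_P = 1.82.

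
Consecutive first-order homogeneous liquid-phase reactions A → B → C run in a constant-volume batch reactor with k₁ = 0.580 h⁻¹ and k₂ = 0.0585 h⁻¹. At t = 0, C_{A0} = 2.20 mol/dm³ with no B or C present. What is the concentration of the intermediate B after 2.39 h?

The intermediate concentration in a first-order A→B→C sequence is C_B = k₁C_{A0}(e^(−k₁t) − e^(−k₂t))/(k₂−k₁).
e^(−k₁t) = e^(−0.580×2.39) = e^(−1.386) = 0.2500; e^(−k₂t) = e^(−0.1398) = 0.8695.
C_B = 0.580×2.20/(0.0585−0.580) × (0.2500−0.8695) = (-2.447)×(-0.6195) = 1.516 mol/dm³.

1.52 mol/dm³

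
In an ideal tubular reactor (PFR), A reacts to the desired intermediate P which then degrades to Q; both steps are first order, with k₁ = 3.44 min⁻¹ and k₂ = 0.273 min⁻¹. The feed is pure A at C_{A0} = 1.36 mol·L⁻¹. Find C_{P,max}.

At the optimum, C_{P,max}/C_{A0} = (k₁/k₂)^[k₂/(k₂−k₁)].
= (3.44/0.273)^(0.273/(0.273−3.44)) = (12.60)^(-0.08620) = 0.8038.
C_{P,max} = 0.8038×1.36 = 1.09 mol·L⁻¹.

1.09 mol·L⁻¹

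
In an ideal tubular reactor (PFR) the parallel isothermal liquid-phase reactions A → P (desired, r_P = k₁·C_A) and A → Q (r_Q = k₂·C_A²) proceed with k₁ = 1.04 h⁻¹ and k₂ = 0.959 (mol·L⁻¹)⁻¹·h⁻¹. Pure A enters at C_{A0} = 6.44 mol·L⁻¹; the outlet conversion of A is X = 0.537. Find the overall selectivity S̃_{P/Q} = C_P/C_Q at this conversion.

C_A = C_{A0}(1−X) = 2.982 mol·L⁻¹.
Along a PFR/batch, dC_P/dC_A = −r_P/(r_P+r_Q) = −k₁/(k₁+k₂·C_A).
Integrating from C_{A0} to C_A: C_P = (1.04/0.959)·ln[(1.04+0.959·6.44)/(1.04+0.959·2.98)] = 1.084·ln(7.216/3.899) = 0.6674 mol·L⁻¹.
C_Q = (C_{A0}−C_A)−C_P = 2.791 mol·L⁻¹; S̃_{P/Q} = 0.6674/2.791 = 0.239.

0.239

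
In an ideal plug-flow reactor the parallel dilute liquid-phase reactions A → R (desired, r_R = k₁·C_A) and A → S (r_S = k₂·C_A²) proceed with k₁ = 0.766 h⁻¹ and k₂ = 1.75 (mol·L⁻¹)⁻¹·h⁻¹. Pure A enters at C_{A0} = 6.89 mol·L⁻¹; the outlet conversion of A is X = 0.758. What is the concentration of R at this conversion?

0.546 mol·L⁻¹

C_A = C_{A0}(1−X) = 1.667 mol·L⁻¹.
Along a PFR/batch, dC_R/dC_A = −r_R/(r_R+r_S) = −k₁/(k₁+k₂·C_A).
Integrating from C_{A0} to C_A: C_R = (0.766/1.75)·ln[(0.766+1.75·6.89)/(0.766+1.75·1.67)] = 0.4377·ln(12.82/3.684) = 0.5460 mol·L⁻¹.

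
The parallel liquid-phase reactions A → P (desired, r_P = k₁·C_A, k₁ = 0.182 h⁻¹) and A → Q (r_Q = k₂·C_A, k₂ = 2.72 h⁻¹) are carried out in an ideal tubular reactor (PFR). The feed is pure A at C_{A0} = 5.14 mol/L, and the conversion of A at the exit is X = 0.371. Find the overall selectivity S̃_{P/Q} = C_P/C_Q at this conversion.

0.0669

C_A = C_{A0}(1−X) = 3.233 mol/L.
Both paths are first order in A, so the instantaneous fraction to P is constant: dC_P/d(−C_A) = k₁/(k₁+k₂) = 0.06272.
C_P = 0.06272·(C_{A0}−C_A) = 0.06272×1.907 = 0.120 mol/L.
C_Q = (C_{A0}−C_A)−C_P = 1.787 mol/L; S̃_{P/Q} = 0.1196/1.787 = 0.0669.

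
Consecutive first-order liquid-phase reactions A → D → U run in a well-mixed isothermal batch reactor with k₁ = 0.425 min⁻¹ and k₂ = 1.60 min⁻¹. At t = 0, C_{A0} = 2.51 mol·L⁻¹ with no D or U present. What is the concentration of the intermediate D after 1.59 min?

0.391 mol·L⁻¹

Solving the coupled first-order balances gives C_D(t) = [k₁/(k₂−k₁)]·C_{A0}·(e^(−k₁t) − e^(−k₂t)).
e^(−k₁t) = e^(−0.425×1.59) = e^(−0.6757) = 0.5088; e^(−k₂t) = e^(−2.544) = 0.07855.
C_D = 0.425×2.51/(1.60−0.425) × (0.5088−0.07855) = 0.9079×0.4302 = 0.3906 mol·L⁻¹.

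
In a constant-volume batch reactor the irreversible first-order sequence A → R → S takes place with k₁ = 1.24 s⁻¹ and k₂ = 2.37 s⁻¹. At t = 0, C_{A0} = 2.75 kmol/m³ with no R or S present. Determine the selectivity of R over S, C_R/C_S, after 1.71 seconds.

0.147

For first-order series with pure A initially, C_R(t) = k₁C_{A0}/(k₂−k₁)·(e^(−k₁t) − e^(−k₂t)).
e^(−k₁t) = e^(−1.24×1.71) = e^(−2.120) = 0.1200; e^(−k₂t) = e^(−4.053) = 0.01738.
C_R = 1.24×2.75/(2.37−1.24) × (0.1200−0.01738) = 3.018×0.1026 = 0.3096 kmol/m³.
C_A = C_{A0}e^(−k₁t) = 0.3300 kmol/m³, so C_S = C_{A0}−C_A−C_R = 2.110 kmol/m³; C_R/C_S = 0.147.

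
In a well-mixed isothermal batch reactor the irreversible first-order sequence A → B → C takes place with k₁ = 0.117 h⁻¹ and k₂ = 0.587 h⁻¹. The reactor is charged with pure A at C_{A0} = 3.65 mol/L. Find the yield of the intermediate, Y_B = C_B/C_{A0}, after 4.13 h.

0.132

For first-order series with pure A initially, C_B(t) = k₁C_{A0}/(k₂−k₁)·(e^(−k₁t) − e^(−k₂t)).
e^(−k₁t) = e^(−0.117×4.13) = e^(−0.4832) = 0.6168; e^(−k₂t) = e^(−2.424) = 0.08854.
C_B = 0.117×3.65/(0.587−0.117) × (0.6168−0.08854) = 0.9086×0.5283 = 0.4800 mol/L.
Y_B = C_B/C_{A0} = 0.4800/3.65 = 0.132.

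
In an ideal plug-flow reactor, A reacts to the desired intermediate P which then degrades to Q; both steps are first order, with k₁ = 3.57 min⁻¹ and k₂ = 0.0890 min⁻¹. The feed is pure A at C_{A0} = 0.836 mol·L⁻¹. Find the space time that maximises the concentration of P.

Setting dC_P/dτ = 0 gives τ_opt = ln(k₂/k₁)/(k₂−k₁).
= ln(0.0890/3.57)/(0.0890−3.57) = ln(0.02493)/-3.481 = -3.692/-3.481 = 1.06 min.

1.06 min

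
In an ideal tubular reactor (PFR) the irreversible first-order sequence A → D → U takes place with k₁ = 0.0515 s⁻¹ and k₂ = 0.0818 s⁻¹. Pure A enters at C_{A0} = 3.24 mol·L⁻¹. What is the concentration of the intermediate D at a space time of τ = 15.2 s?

0.929 mol·L⁻¹

Solving the coupled first-order balances gives C_D(τ) = [k₁/(k₂−k₁)]·C_{A0}·(e^(−k₁τ) − e^(−k₂τ)).
e^(−k₁τ) = e^(−0.0515×15.2) = e^(−0.7828) = 0.4571; e^(−k₂τ) = e^(−1.243) = 0.2884.
C_D = 0.0515×3.24/(0.0818−0.0515) × (0.4571−0.2884) = 5.507×0.1687 = 0.9291 mol·L⁻¹.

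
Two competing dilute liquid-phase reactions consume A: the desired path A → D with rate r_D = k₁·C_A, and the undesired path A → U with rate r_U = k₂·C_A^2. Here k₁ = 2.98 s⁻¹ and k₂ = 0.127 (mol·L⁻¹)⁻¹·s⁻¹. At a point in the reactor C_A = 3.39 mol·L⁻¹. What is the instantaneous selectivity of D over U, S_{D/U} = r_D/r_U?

6.92

S_{D/U} = r_D/r_U = (k₁·C_A)/(k₂·C_A^2) = (k₁/k₂)·C_A⁻¹.
= (2.98×3.390) / (0.127×3.390^2) = 10.10/1.459 = 6.92.
The undesired path is higher order in A, so low C_A (CSTR or dilute feed) favours D.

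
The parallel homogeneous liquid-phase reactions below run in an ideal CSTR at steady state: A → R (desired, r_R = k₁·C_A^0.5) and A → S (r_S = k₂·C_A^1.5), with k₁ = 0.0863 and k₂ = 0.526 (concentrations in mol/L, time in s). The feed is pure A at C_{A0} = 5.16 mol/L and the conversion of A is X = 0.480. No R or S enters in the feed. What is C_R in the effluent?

0.143 mol/L

Exit C_A = C_{A0}(1−X) = 5.16×0.520 = 2.683 mol/L.
Rates in a CSTR are evaluated at the outlet concentration: r_R = 0.0863×2.683^0.5 = 0.1414, r_S = 0.526×2.683^1.5 = 2.312.
Fraction of consumed A going to R: r_R/(r_R+r_S) = 0.05762.
C_R = 0.05762·C_{A0}·X = 0.05762×5.16×0.480 = 0.143 mol/L.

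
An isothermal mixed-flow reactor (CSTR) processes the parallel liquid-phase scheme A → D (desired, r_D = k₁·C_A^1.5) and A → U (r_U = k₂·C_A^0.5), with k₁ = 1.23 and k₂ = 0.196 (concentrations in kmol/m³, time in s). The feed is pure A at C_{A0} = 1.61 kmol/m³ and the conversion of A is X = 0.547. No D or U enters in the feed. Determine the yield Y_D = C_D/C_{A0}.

Exit C_A = C_{A0}(1−X) = 1.61×0.453 = 0.7293 kmol/m³.
A CSTR operates uniformly at the exit composition, giving r_D = 0.7661 and r_U = 0.1674 (each k·C_A^n at C_A = 0.7293).
Fraction of consumed A going to D: r_D/(r_D+r_U) = 0.8207.
C_D = 0.8207·C_{A0}·X = 0.8207×1.61×0.547 = 0.723 kmol/m³; Y_D = C_D/C_{A0} = 0.449.

0.449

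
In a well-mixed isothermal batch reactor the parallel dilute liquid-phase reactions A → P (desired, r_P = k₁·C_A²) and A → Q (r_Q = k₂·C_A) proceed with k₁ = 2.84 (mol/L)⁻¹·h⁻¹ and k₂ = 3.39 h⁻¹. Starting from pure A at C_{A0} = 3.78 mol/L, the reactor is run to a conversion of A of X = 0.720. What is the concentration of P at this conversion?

1.78 mol/L

C_A = C_{A0}(1−X) = 1.058 mol/L.
Along a PFR/batch, dC_Q/dC_A = −r_Q/(r_P+r_Q) = −k₂/(k₂+k₁·C_A).
Integrating from C_{A0} to C_A: C_Q = (3.39/2.84)·ln[(3.39+2.84·3.78)/(3.39+2.84·1.06)] = 1.194·ln(14.13/6.396) = 0.9458 mol/L.
Then C_P = (C_{A0}−C_A) − C_Q = 2.722 − 0.9458 = 1.776 mol/L.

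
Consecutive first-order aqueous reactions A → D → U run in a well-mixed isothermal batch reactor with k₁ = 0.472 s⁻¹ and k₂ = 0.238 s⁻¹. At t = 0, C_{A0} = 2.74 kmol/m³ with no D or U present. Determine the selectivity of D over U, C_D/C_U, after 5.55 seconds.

0.731

The intermediate concentration in a first-order A→B→C sequence is C_D = k₁C_{A0}(e^(−k₁t) − e^(−k₂t))/(k₂−k₁).
e^(−k₁t) = e^(−0.472×5.55) = e^(−2.620) = 0.07283; e^(−k₂t) = e^(−1.321) = 0.2669.
C_D = 0.472×2.74/(0.238−0.472) × (0.07283−0.2669) = (-5.527)×(-0.1941) = 1.073 kmol/m³.
C_A = C_{A0}e^(−k₁t) = 0.1996 kmol/m³, so C_U = C_{A0}−C_A−C_D = 1.468 kmol/m³; C_D/C_U = 0.731.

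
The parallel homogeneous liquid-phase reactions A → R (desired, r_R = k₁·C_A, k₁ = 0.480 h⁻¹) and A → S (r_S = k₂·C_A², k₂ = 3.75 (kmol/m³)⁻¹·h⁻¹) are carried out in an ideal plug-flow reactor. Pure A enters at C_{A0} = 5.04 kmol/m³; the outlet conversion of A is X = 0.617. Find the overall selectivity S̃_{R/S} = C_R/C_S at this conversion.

C_A = C_{A0}(1−X) = 1.930 kmol/m³.
Along a PFR/batch, dC_R/dC_A = −r_R/(r_R+r_S) = −k₁/(k₁+k₂·C_A).
Integrating from C_{A0} to C_A: C_R = (0.480/3.75)·ln[(0.480+3.75·5.04)/(0.480+3.75·1.93)] = 0.1280·ln(19.38/7.719) = 0.1178 kmol/m³.
C_S = (C_{A0}−C_A)−C_R = 2.992 kmol/m³; S̃_{R/S} = 0.1178/2.992 = 0.0394.

0.0394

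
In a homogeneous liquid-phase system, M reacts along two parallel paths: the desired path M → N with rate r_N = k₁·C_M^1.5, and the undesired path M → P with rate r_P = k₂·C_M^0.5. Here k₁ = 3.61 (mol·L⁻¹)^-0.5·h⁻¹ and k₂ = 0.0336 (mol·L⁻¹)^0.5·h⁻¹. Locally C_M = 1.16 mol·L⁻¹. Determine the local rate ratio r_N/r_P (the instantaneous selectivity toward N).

125

S_{N/P} = r_N/r_P = (k₁·C_M^1.5)/(k₂·C_M^0.5) = (k₁/k₂)·C_M.
= (3.61×1.160^1.5) / (0.0336×1.160^0.5) = 4.510/0.03619 = 125.
Since the desired path is higher order in M, keeping C_M high (PFR or concentrated feed) favours N.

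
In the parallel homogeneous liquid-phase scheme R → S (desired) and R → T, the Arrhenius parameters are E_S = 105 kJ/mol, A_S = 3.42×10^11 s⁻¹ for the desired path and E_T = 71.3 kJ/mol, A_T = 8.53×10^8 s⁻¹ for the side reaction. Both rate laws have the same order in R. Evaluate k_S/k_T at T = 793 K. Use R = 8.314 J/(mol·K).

2.42

Since both paths have the same order in R, the concentration cancels and S_{S/T} = k_S/k_T = (A_S/A_T)·exp[(E_T−E_S)/(RT)].
(E_T−E_S)/(RT) = (71.3−105)×10³/(8.314×793) = -33700/6593 = -5.111.
k_S/k_T = (3.42×10^11/8.53×10^8)·exp(-5.111) = 400.9 × 0.006027 = 2.42.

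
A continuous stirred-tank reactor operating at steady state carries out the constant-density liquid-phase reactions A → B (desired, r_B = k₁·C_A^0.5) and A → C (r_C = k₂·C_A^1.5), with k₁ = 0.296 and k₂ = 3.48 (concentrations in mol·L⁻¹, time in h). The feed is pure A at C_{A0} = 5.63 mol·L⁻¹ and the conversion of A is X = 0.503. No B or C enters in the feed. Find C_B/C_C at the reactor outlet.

0.0304

Exit C_A = C_{A0}(1−X) = 5.63×0.497 = 2.798 mol·L⁻¹.
Rates in a CSTR are evaluated at the outlet concentration: r_B = 0.296×2.798^0.5 = 0.4951, r_C = 3.48×2.798^1.5 = 16.29.
Overall selectivity = C_B/C_C = r_Bτ/(r_Cτ) = r_B/r_C = 0.0304.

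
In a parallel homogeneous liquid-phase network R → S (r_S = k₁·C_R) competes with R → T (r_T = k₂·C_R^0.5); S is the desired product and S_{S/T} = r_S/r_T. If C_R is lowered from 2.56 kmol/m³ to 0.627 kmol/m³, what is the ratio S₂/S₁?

S_{S/T} = (k₁/k₂)·C_R^0.5, so S₂/S₁ = (C_{R,2}/C_{R,1})^0.5.
= (0.627/2.56)^0.5 = (0.2449)^0.5 = 0.495.

0.495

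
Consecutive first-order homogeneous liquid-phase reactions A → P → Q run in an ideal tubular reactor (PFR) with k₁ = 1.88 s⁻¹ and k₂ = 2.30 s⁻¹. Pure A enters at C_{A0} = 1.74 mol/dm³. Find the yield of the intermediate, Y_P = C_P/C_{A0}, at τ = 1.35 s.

For first-order series with pure A initially, C_P(τ) = k₁C_{A0}/(k₂−k₁)·(e^(−k₁τ) − e^(−k₂τ)).
e^(−k₁τ) = e^(−1.88×1.35) = e^(−2.538) = 0.07902; e^(−k₂τ) = e^(−3.105) = 0.04482.
C_P = 1.88×1.74/(2.30−1.88) × (0.07902−0.04482) = 7.789×0.03420 = 0.2664 mol/dm³.
Y_P = C_P/C_{A0} = 0.2664/1.74 = 0.153.

0.153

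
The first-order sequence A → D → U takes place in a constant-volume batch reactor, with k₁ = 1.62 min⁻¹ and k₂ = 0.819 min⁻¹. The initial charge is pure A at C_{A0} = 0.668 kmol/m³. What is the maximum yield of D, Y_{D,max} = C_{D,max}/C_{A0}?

0.498

At the optimum, C_{D,max}/C_{A0} = (k₁/k₂)^[k₂/(k₂−k₁)].
= (1.62/0.819)^(0.819/(0.819−1.62)) = (1.978)^(-1.022) = 0.4979.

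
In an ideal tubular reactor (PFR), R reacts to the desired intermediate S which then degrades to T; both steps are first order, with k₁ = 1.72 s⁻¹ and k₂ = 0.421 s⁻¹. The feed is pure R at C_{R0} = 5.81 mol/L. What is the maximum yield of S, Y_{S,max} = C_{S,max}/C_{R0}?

At the optimum, C_{S,max}/C_{R0} = (k₁/k₂)^[k₂/(k₂−k₁)].
= (1.72/0.421)^(0.421/(0.421−1.72)) = (4.086)^(-0.3241) = 0.6337.

0.634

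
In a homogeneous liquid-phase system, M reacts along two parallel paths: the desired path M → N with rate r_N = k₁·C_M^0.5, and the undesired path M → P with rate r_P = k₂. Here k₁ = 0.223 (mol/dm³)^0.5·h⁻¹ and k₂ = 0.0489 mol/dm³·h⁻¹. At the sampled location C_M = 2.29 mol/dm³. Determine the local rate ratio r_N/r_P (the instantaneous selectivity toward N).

6.90

S_{N/P} = r_N/r_P = (k₁·C_M^0.5)/(k₂) = (k₁/k₂)·C_M^0.5.
= (0.223×2.290^0.5) / (0.0489) = 0.3375/0.04890 = 6.90.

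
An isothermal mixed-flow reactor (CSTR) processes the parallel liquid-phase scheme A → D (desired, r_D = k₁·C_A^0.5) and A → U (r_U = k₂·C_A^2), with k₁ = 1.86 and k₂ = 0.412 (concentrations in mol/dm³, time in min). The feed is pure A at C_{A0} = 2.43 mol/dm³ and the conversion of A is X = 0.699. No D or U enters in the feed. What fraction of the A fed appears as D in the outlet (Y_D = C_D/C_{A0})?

0.614

Exit C_A = C_{A0}(1−X) = 2.43×0.301 = 0.7314 mol/dm³.
In a CSTR the entire volume is at exit conditions, so r_D = 1.86×0.7314^0.5 = 1.591 and r_U = 0.412×0.7314^2 = 0.2204.
Fraction of consumed A going to D: r_D/(r_D+r_U) = 0.8783.
C_D = 0.8783·C_{A0}·X = 0.8783×2.43×0.699 = 1.49 mol/dm³; Y_D = C_D/C_{A0} = 0.614.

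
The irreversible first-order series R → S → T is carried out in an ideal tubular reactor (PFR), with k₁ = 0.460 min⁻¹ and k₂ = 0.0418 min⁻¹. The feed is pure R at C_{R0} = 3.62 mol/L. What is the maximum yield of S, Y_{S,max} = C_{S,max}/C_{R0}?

At the optimum, C_{S,max}/C_{R0} = (k₁/k₂)^[k₂/(k₂−k₁)].
= (0.460/0.0418)^(0.0418/(0.0418−0.460)) = (11.00)^(-0.09995) = 0.7868.

0.787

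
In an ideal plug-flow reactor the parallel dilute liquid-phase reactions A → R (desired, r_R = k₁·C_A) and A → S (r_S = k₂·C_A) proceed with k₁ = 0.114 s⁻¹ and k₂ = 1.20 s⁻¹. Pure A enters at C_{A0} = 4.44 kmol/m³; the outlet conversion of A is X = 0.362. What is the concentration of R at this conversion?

C_A = C_{A0}(1−X) = 2.833 kmol/m³.
Both paths are first order in A, so the instantaneous fraction to R is constant: dC_R/d(−C_A) = k₁/(k₁+k₂) = 0.08676.
C_R = 0.08676·(C_{A0}−C_A) = 0.08676×1.607 = 0.139 kmol/m³.

0.139 kmol/m³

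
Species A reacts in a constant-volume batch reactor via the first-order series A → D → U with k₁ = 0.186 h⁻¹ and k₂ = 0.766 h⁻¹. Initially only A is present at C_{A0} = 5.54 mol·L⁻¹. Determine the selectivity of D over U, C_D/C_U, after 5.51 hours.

The intermediate concentration in a first-order A→B→C sequence is C_D = k₁C_{A0}(e^(−k₁t) − e^(−k₂t))/(k₂−k₁).
e^(−k₁t) = e^(−0.186×5.51) = e^(−1.025) = 0.3588; e^(−k₂t) = e^(−4.221) = 0.01469.
C_D = 0.186×5.54/(0.766−0.186) × (0.3588−0.01469) = 1.777×0.3442 = 0.6114 mol·L⁻¹.
C_A = C_{A0}e^(−k₁t) = 1.988 mol·L⁻¹, so C_U = C_{A0}−C_A−C_D = 2.941 mol·L⁻¹; C_D/C_U = 0.208.

0.208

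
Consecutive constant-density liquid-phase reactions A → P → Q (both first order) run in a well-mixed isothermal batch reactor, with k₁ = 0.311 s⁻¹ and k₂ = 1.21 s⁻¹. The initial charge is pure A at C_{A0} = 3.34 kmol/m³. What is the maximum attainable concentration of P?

At the optimum, C_{P,max}/C_{A0} = (k₁/k₂)^[k₂/(k₂−k₁)].
= (0.311/1.21)^(1.21/(1.21−0.311)) = (0.2570)^(1.346) = 0.1606.
C_{P,max} = 0.1606×3.34 = 0.537 kmol/m³.

0.537 kmol/m³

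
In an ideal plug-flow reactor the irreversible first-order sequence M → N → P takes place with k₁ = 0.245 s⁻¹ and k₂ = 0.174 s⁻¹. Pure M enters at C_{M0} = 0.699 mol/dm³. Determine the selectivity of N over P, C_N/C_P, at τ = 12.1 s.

For first-order series with pure M initially, C_N(τ) = k₁C_{M0}/(k₂−k₁)·(e^(−k₁τ) − e^(−k₂τ)).
e^(−k₁τ) = e^(−0.245×12.1) = e^(−2.964) = 0.05159; e^(−k₂τ) = e^(−2.105) = 0.1218.
C_N = 0.245×0.699/(0.174−0.245) × (0.05159−0.1218) = (-2.412)×(-0.07021) = 0.1694 mol/dm³.
C_M = C_{M0}e^(−k₁τ) = 0.03606 mol/dm³, so C_P = C_{M0}−C_M−C_N = 0.4936 mol/dm³; C_N/C_P = 0.343.

0.343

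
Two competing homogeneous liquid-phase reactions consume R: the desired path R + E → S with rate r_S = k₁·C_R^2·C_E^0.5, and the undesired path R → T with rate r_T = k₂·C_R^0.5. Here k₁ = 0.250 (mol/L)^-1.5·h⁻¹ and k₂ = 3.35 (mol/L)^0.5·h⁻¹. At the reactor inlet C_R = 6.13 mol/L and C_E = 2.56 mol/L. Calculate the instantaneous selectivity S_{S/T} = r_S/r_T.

S_{S/T} = r_S/r_T = (k₁·C_R^2·C_E^0.5)/(k₂·C_R^0.5) = (k₁/k₂)·C_R^1.5·C_E^0.5.
= (0.250×6.130^2×2.560^0.5) / (3.35×6.130^0.5) = 15.03/8.294 = 1.81.
Since the desired path is higher order in R, keeping C_R high (PFR or concentrated feed) favours S.

1.81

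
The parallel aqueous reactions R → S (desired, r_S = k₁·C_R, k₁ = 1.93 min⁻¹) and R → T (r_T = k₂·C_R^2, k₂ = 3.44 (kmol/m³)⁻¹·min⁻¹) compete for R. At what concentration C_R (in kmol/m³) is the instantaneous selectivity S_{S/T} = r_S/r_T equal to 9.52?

S_{S/T} = (k₁/k₂)·C_R⁻¹ ⇒ C_R = (S·k₂/k₁)^(-1).
= (9.52×3.44/1.93)^(-1) = (16.97)^(-1) = 0.0589 kmol/m³.

0.0589 kmol/m³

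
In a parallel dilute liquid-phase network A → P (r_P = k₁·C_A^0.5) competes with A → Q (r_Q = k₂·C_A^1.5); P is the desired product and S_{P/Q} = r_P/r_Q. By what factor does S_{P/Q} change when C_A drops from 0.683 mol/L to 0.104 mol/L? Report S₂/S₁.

6.57

S_{P/Q} = (k₁/k₂)·C_A⁻¹, so S₂/S₁ = (C_{A,2}/C_{A,1})⁻¹.
= 0.683/0.104 = 6.57.
Selectivity toward P rises as C_A falls — low-concentration operation is favoured.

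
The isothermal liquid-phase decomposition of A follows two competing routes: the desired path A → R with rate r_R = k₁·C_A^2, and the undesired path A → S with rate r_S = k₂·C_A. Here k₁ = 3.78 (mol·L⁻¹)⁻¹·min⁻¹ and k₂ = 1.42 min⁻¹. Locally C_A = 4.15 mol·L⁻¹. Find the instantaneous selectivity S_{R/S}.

S_{R/S} = r_R/r_S = (k₁·C_A^2)/(k₂·C_A) = (k₁/k₂)·C_A.
= (3.78×4.150^2) / (1.42×4.150) = 65.10/5.893 = 11.0.

11.0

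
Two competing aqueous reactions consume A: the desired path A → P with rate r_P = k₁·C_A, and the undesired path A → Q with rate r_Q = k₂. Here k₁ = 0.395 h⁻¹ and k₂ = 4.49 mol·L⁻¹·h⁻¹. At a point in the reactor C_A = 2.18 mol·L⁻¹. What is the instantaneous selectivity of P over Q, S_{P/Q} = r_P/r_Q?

S_{P/Q} = r_P/r_Q = (k₁·C_A)/(k₂) = (k₁/k₂)·C_A.
= (0.395×2.180) / (4.49) = 0.8611/4.490 = 0.192.

0.192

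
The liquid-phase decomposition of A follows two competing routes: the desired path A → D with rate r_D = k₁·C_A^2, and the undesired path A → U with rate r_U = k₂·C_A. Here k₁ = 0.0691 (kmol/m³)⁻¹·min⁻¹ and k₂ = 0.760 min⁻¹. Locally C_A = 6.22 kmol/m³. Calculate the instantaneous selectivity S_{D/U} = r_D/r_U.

0.566

S_{D/U} = r_D/r_U = (k₁·C_A^2)/(k₂·C_A) = (k₁/k₂)·C_A.
= (0.0691×6.220^2) / (0.760×6.220) = 2.673/4.727 = 0.566.
Since the desired path is higher order in A, keeping C_A high (PFR or concentrated feed) favours D.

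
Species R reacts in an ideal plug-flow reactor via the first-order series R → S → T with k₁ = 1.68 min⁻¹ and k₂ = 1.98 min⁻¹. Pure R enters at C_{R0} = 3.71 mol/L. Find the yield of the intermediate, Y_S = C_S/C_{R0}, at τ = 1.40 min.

0.183

For first-order series with pure R initially, C_S(τ) = k₁C_{R0}/(k₂−k₁)·(e^(−k₁τ) − e^(−k₂τ)).
e^(−k₁τ) = e^(−1.68×1.40) = e^(−2.352) = 0.09518; e^(−k₂τ) = e^(−2.772) = 0.06254.
C_S = 1.68×3.71/(1.98−1.68) × (0.09518−0.06254) = 20.78×0.03264 = 0.6782 mol/L.
Y_S = C_S/C_{R0} = 0.6782/3.71 = 0.183.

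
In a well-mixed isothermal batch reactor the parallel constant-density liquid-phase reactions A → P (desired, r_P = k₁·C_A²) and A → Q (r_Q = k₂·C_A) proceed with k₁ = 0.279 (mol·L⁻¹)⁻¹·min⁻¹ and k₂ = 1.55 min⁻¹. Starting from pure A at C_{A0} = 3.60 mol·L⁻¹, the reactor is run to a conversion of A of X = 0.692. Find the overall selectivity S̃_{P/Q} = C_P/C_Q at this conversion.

C_A = C_{A0}(1−X) = 1.109 mol·L⁻¹.
Along a PFR/batch, dC_Q/dC_A = −r_Q/(r_P+r_Q) = −k₂/(k₂+k₁·C_A).
Integrating from C_{A0} to C_A: C_Q = (1.55/0.279)·ln[(1.55+0.279·3.60)/(1.55+0.279·1.11)] = 5.556·ln(2.554/1.859) = 1.764 mol·L⁻¹.
Then C_P = (C_{A0}−C_A) − C_Q = 2.491 − 1.764 = 0.7268 mol·L⁻¹.
S̃_{P/Q} = C_P/C_Q = 0.7268/1.764 = 0.412.

0.412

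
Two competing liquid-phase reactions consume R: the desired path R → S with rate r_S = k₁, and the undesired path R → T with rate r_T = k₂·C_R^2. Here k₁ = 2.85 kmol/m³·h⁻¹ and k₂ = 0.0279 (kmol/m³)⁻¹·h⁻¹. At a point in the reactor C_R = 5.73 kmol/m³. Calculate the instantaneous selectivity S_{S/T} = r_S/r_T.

S_{S/T} = r_S/r_T = (k₁)/(k₂·C_R^2) = (k₁/k₂)·C_R^-2.
= (2.85) / (0.0279×5.730^2) = 2.850/0.9160 = 3.11.

3.11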